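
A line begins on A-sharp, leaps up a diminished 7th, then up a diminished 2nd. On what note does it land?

Abb

A diminished seventh up from A# is G (letter G, 9 semitones up).
A diminished second up from G is Abb (letter A, 0 semitones up).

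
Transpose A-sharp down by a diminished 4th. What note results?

A down a perfect fourth is E, so the target letter is E.
From A#, a diminished fourth is 4 semitones down: E##.

E##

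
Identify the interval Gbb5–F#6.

doubly augmented seventh

Counting letters G–A–B–C–D–E–F gives a seventh.
Gbb→F# = 13 semitones, 2 wider than the major seventh (11), so doubly augmented.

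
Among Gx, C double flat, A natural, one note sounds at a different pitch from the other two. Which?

Cbb

In 12-tone equal temperament, enharmonic equivalents share a pitch class. G## is pitch class 9; Cbb is pitch class 10; A is pitch class 9.
G## and A share pitch class 9, while Cbb is pitch class 10.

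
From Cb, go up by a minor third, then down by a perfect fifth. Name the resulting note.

A minor third up from Cb is Ebb (letter E, 3 semitones up).
A perfect fifth down from Ebb is Abb (letter A, 7 semitones down).

Abb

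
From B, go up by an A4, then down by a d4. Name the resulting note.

An augmented fourth up from B is E# (letter E, 6 semitones up).
A diminished fourth down from E# is B## (letter B, 4 semitones down).

B##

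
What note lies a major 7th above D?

A seventh above D lands on the letter C.
A major seventh spans 11 semitones, so D moves to pitch class 1. On the letter C that is C#.

C#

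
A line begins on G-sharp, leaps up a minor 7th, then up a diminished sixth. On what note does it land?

Db

A minor seventh up from G# is F# (letter F, 10 semitones up).
A diminished sixth up from F# is Db (letter D, 7 semitones up).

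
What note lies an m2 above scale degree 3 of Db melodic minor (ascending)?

Gbb

Scale degree 3 of Db melodic minor (ascending) is Fb.
A minor second (1 semitone) above Fb lands on the letter G, giving Gbb.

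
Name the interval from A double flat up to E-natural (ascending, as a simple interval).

doubly augmented fifth

The letter names run A→E, a span of 4 letter steps, so the interval is some kind of fifth.
Abb to E is 9 semitones. A perfect fifth is 7, so 9 makes it doubly augmented.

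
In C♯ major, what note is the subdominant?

F#

The C# major scale runs C# D# E# F# G# A# B#.
Degree 4 is F#.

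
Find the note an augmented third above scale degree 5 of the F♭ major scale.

E

Scale degree 5 of Fb major is Cb.
An augmented third (5 semitones) above Cb lands on the letter E, giving E.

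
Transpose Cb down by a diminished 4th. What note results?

A fourth below C lands on the letter G.
A diminished fourth spans 4 semitones, so Cb moves to pitch class 7. On the letter G that is G.

G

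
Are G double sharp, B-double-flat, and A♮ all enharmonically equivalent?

G## is pitch class 9; Bbb is pitch class 9; A is pitch class 9.
All spellings map to pitch class 9, so they are enharmonically equivalent.

Yes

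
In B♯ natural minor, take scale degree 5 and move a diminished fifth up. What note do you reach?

C#

Scale degree 5 of B# natural minor is F##.
A diminished fifth (6 semitones) above F## lands on the letter C, giving C#.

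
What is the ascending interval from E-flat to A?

Counting letters E–F–G–A gives a fourth.
Eb→A = 6 semitones, 1 wider than the perfect fourth (5), so augmented.

augmented fourth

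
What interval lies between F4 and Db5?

minor sixth

Counting letters F–G–A–B–C–D gives a sixth.
F→Db = 8 semitones, 1 narrower than the major sixth (9), so minor.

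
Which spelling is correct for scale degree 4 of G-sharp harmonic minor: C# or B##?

Each scale degree takes a distinct letter name. Degree 4 of a scale on G must use the letter C.
C# and B## are enharmonically the same pitch, but only C# uses the letter C, so it is the correct spelling here.

C#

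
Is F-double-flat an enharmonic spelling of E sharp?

No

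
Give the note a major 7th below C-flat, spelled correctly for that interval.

Dbb

C down a major seventh is Db, so the target letter is D.
From Cb, a major seventh is 11 semitones down: Dbb.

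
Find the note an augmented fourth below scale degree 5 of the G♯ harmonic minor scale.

Scale degree 5 of G# harmonic minor is D#.
An augmented fourth (6 semitones) below D# lands on the letter A, giving A.

A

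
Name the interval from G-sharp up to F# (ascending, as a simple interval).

The letter names run G→F, a span of 6 letter steps, so the interval is some kind of seventh.
G# to F# is 10 semitones. A major seventh is 11, so 10 makes it minor.

minor seventh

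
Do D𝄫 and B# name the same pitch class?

Yes

Dbb is pitch class 0; B# is pitch class 0.
All spellings map to pitch class 0, so they are enharmonically equivalent.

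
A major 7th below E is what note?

A seventh below E lands on the letter F.
A major seventh spans 11 semitones, so E moves to pitch class 5. On the letter F that is F.

F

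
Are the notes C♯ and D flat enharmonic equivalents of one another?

Yes

C# is pitch class 1; Db is pitch class 1.
All spellings map to pitch class 1, so they are enharmonically equivalent.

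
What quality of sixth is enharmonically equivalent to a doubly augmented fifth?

A doubly augmented fifth spans 9 semitones.
A sixth spanning 9 semitones is major (the major sixth is 9).

major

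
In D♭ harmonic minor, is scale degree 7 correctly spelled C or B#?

Each scale degree takes a distinct letter name. Degree 7 of a scale on D must use the letter C.
C and B# are enharmonically the same pitch, but only C uses the letter C, so it is the correct spelling here.

C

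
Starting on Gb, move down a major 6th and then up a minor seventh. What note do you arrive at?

A major sixth down from Gb is Bbb (letter B, 9 semitones down).
A minor seventh up from Bbb is Abb (letter A, 10 semitones up).

Abb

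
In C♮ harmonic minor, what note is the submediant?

Ab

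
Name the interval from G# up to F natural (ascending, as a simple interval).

Counting letters G–A–B–C–D–E–F gives a seventh.
G#→F = 9 semitones, 2 narrower than the major seventh (11), so diminished.

diminished seventh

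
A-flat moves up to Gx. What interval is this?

Counting letters A–B–C–D–E–F–G gives a seventh.
Ab→G## = 13 semitones, 2 wider than the major seventh (11), so doubly augmented.

doubly augmented seventh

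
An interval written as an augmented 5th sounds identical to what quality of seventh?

doubly diminished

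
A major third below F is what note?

F down a major third is Db, so the target letter is D.
From F, a major third is 4 semitones down: Db.

Db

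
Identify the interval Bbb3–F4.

augmented fifth

Counting letters B–C–D–E–F gives a fifth.
Bbb→F = 8 semitones, 1 wider than the perfect fifth (7), so augmented.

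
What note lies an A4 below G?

A fourth below G lands on the letter D.
An augmented fourth spans 6 semitones, so G moves to pitch class 1. On the letter D that is Db.

Db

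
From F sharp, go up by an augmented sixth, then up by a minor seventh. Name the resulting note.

C##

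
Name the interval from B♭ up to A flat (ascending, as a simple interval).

minor seventh

Counting letters B–C–D–E–F–G–A gives a seventh.
Bb→Ab = 10 semitones, 1 narrower than the major seventh (11), so minor.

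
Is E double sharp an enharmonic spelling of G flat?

Yes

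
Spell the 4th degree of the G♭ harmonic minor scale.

Degree 4 takes the letter 3 steps above G, which is C.
In harmonic minor, degree 4 sits 5 semitones above the tonic. Gb + 5 semitones is pitch class 11, spelled on C as Cb.

Cb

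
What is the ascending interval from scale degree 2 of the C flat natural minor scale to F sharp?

Scale degree 2 of Cb natural minor is Db.
Db up to F#: letters D→F make it a third; 5 semitones makes it augmented.

augmented third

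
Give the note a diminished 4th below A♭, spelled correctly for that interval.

E

A down a perfect fourth is E, so the target letter is E.
From Ab, a diminished fourth is 4 semitones down: E.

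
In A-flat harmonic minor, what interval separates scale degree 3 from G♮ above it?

augmented fifth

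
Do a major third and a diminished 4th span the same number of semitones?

A major third spans 4 semitones; a diminished fourth spans 4.
They are enharmonically equivalent.

Yes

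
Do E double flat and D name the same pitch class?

Ebb is pitch class 2; D is pitch class 2.
All spellings map to pitch class 2, so they are enharmonically equivalent.

Yes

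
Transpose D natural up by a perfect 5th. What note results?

A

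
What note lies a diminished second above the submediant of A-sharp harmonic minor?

The submediant of A# harmonic minor is F#.
A diminished second (0 semitones) above F# lands on the letter G, giving Gb.

Gb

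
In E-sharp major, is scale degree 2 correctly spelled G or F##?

F##

Each scale degree takes a distinct letter name. Degree 2 of a scale on E must use the letter F.
F## and G are enharmonically the same pitch, but only F## uses the letter F, so it is the correct spelling here.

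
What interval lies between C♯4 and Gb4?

The letter names run C→G, a span of 4 letter steps, so the interval is some kind of fifth.
C# to Gb is 5 semitones. A perfect fifth is 7, so 5 makes it doubly diminished.

doubly diminished fifth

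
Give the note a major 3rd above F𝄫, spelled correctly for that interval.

Abb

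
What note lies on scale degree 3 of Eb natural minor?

The Eb natural minor scale runs Eb F Gb Ab Bb Cb Db.
Degree 3 is Gb.

Gb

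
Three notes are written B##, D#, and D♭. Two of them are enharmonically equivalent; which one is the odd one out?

In 12-tone equal temperament, enharmonic equivalents share a pitch class. B## is pitch class 1; D# is pitch class 3; Db is pitch class 1.
B## and Db share pitch class 1, while D# is pitch class 3.

D#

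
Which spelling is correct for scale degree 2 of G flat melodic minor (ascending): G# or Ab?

Each scale degree takes a distinct letter name. Degree 2 of a scale on G must use the letter A.
Ab and G# are enharmonically the same pitch, but only Ab uses the letter A, so it is the correct spelling here.

Ab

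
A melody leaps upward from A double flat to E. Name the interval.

doubly augmented fifth

The letter names run A→E, a span of 4 letter steps, so the interval is some kind of fifth.
Abb to E is 9 semitones. A perfect fifth is 7, so 9 makes it doubly augmented.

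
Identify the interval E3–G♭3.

diminished third

The letter names run E→G, a span of 2 letter steps, so the interval is some kind of third.
E to Gb is 2 semitones. A major third is 4, so 2 makes it diminished.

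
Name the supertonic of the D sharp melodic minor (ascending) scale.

E#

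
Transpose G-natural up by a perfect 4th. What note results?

A fourth above G lands on the letter C.
A perfect fourth spans 5 semitones, so G moves to pitch class 0. On the letter C that is C.

C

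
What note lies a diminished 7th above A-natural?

Gb

A seventh above A lands on the letter G.
A diminished seventh spans 9 semitones, so A moves to pitch class 6. On the letter G that is Gb.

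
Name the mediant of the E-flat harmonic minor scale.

The Eb harmonic minor scale runs Eb F Gb Ab Bb Cb D.
Degree 3 is Gb.

Gb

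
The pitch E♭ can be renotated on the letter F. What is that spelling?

Plain F sits 2 semitones above Eb, so on the letter F the same pitch needs a double flat: Fbb.

Fbb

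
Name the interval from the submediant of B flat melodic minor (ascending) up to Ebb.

diminished sixth

The submediant of Bb melodic minor (ascending) is G.
G up to Ebb: letters G→E make it a sixth; 7 semitones makes it diminished.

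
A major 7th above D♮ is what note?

C#

D up a major seventh is C#, so the target letter is C.
From D, a major seventh is 11 semitones up: C#.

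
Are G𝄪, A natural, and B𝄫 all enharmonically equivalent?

G## is pitch class 9; A is pitch class 9; Bbb is pitch class 9.
All spellings map to pitch class 9, so they are enharmonically equivalent.

Yes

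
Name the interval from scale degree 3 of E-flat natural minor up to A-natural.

augmented second

Scale degree 3 of Eb natural minor is Gb.
Gb up to A: letters G→A make it a second; 3 semitones makes it augmented.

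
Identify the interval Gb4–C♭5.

Counting letters G–A–B–C gives a fourth.
Gb→Cb = 5 semitones, exactly the perfect fourth.

perfect fourth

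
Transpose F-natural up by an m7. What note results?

Eb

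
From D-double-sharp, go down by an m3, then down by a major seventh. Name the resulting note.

C##

A minor third down from D## is B## (letter B, 3 semitones down).
A major seventh down from B## is C## (letter C, 11 semitones down).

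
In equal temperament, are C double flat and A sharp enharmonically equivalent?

Cbb is pitch class 10; A# is pitch class 10.
All spellings map to pitch class 10, so they are enharmonically equivalent.

Yes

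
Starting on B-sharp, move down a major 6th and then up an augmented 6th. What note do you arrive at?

B##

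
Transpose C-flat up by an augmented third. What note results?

E

A third above C lands on the letter E.
An augmented third spans 5 semitones, so Cb moves to pitch class 4. On the letter E that is E.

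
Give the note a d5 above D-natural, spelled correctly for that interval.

A fifth above D lands on the letter A.
A diminished fifth spans 6 semitones, so D moves to pitch class 8. On the letter A that is Ab.

Ab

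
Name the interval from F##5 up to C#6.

The letter names run F→C, a span of 4 letter steps, so the interval is some kind of fifth.
F## to C# is 6 semitones. A perfect fifth is 7, so 6 makes it diminished.

diminished fifth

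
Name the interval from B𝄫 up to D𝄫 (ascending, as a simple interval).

The letter names run B→D, a span of 2 letter steps, so the interval is some kind of third.
Bbb to Dbb is 3 semitones. A major third is 4, so 3 makes it minor.

minor third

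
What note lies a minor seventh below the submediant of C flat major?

Bb

The submediant of Cb major is Ab.
A minor seventh (10 semitones) below Ab lands on the letter B, giving Bb.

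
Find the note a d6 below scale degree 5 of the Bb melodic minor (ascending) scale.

A#

Scale degree 5 of Bb melodic minor (ascending) is F.
A diminished sixth (7 semitones) below F lands on the letter A, giving A#.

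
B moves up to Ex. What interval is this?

doubly augmented fourth

Counting letters B–C–D–E gives a fourth.
B→E## = 7 semitones, 2 wider than the perfect fourth (5), so doubly augmented.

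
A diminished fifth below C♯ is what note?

F##

A fifth below C lands on the letter F.
A diminished fifth spans 6 semitones, so C# moves to pitch class 7. On the letter F that is F##.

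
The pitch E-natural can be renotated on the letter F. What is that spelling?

E is pitch class 4. The letter F alone is pitch class 5.
To reach pitch class 4 from F requires an offset of -1 semitone, i.e. flat: Fb.

Fb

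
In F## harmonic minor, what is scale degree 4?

Degree 4 takes the letter 3 steps above F, which is B.
In harmonic minor, degree 4 sits 5 semitones above the tonic. F## + 5 semitones is pitch class 0, spelled on B as B#.

B#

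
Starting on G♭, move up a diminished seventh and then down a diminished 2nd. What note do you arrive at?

A diminished seventh up from Gb is Fbb (letter F, 9 semitones up).
A diminished second down from Fbb is Eb (letter E, 0 semitones down).

Eb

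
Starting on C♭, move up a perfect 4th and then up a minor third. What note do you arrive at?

A perfect fourth up from Cb is Fb (letter F, 5 semitones up).
A minor third up from Fb is Abb (letter A, 3 semitones up).

Abb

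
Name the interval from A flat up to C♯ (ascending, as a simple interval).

The letter names run A→C, a span of 2 letter steps, so the interval is some kind of third.
Ab to C# is 5 semitones. A major third is 4, so 5 makes it augmented.

augmented third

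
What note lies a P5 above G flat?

Db

A fifth above G lands on the letter D.
A perfect fifth spans 7 semitones, so Gb moves to pitch class 1. On the letter D that is Db.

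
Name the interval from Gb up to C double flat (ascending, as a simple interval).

diminished fourth

Counting letters G–A–B–C gives a fourth.
Gb→Cbb = 4 semitones, 1 narrower than the perfect fourth (5), so diminished.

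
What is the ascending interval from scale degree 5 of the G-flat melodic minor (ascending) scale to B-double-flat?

minor sixth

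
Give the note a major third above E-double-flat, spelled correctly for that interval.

Gb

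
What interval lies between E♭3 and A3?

augmented fourth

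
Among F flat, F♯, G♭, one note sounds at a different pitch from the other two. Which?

In 12-tone equal temperament, enharmonic equivalents share a pitch class. Fb is pitch class 4; F# is pitch class 6; Gb is pitch class 6.
F# and Gb share pitch class 6, while Fb is pitch class 4.

Fb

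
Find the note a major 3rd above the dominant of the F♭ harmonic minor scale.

The dominant of Fb harmonic minor is Cb.
A major third (4 semitones) above Cb lands on the letter E, giving Eb.

Eb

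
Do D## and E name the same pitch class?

D## is pitch class 4; E is pitch class 4.
All spellings map to pitch class 4, so they are enharmonically equivalent.

Yes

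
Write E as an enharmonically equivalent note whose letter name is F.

Plain F sits 1 semitone above E, so on the letter F the same pitch needs a flat: Fb.

Fb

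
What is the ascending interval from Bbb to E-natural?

doubly augmented fourth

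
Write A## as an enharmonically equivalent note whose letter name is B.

B

Plain B sits at the same pitch as A##, so on the letter B the same pitch needs a natural: B.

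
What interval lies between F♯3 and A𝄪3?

The letter names run F→A, a span of 2 letter steps, so the interval is some kind of third.
F# to A## is 5 semitones. A major third is 4, so 5 makes it augmented.

augmented third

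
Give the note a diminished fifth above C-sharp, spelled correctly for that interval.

A fifth above C lands on the letter G.
A diminished fifth spans 6 semitones, so C# moves to pitch class 7. On the letter G that is G.

G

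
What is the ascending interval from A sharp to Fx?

The letter names run A→F, a span of 5 letter steps, so the interval is some kind of sixth.
A# to F## is 9 semitones. A major sixth is 9, so 9 makes it major.

major sixth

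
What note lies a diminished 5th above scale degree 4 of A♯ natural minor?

A

Scale degree 4 of A# natural minor is D#.
A diminished fifth (6 semitones) above D# lands on the letter A, giving A.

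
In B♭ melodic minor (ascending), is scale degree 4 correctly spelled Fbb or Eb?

Eb

Each scale degree takes a distinct letter name. Degree 4 of a scale on B must use the letter E.
Eb and Fbb are enharmonically the same pitch, but only Eb uses the letter E, so it is the correct spelling here.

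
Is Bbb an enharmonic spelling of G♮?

Two spellings are enharmonically equivalent only if they share a pitch class.
Here Bbb → 9, G → 7; 7 ≠ 9, so they are not.

No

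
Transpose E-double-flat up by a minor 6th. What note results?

Cbb

E up a major sixth is C#, so the target letter is C.
From Ebb, a minor sixth is 8 semitones up: Cbb.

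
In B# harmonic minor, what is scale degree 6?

G#

The B# harmonic minor scale runs B# C## D# E# F## G# A##.
Degree 6 is G#.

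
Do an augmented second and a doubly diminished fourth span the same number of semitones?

An augmented second spans 3 semitones; a doubly diminished fourth spans 3.
They are enharmonically equivalent.

Yes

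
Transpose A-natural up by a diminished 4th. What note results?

Db

A fourth above A lands on the letter D.
A diminished fourth spans 4 semitones, so A moves to pitch class 1. On the letter D that is Db.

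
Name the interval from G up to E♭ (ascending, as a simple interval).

minor sixth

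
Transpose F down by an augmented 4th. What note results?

F down a perfect fourth is C, so the target letter is C.
From F, an augmented fourth is 6 semitones down: Cb.

Cb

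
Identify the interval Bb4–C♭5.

Counting letters B–C gives a second.
Bb→Cb = 1 semitone, 1 narrower than the major second (2), so minor.

minor second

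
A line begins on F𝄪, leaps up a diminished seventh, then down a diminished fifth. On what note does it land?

A#

A diminished seventh up from F## is E (letter E, 9 semitones up).
A diminished fifth down from E is A# (letter A, 6 semitones down).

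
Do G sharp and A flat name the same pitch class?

Yes

G# is pitch class 8; Ab is pitch class 8.
All spellings map to pitch class 8, so they are enharmonically equivalent.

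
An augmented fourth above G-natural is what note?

A fourth above G lands on the letter C.
An augmented fourth spans 6 semitones, so G moves to pitch class 1. On the letter C that is C#.

C#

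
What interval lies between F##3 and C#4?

Counting letters F–G–A–B–C gives a fifth.
F##→C# = 6 semitones, 1 narrower than the perfect fifth (7), so diminished.

diminished fifth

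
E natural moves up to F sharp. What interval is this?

Counting letters E–F gives a second.
E→F# = 2 semitones, exactly the major second.

major second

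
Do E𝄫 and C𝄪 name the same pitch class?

Yes

Ebb = pitch class 2 and C## = pitch class 2 — the same pitch class, so they are enharmonic equivalents.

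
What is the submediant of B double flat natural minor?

Degree 6 takes the letter 5 steps above B, which is G.
In natural minor, degree 6 sits 8 semitones above the tonic. Bbb + 8 semitones is pitch class 5, spelled on G as Gbb.

Gbb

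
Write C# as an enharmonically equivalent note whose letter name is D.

Plain D sits 1 semitone above C#, so on the letter D the same pitch needs a flat: Db.

Db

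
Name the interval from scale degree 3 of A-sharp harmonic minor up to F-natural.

diminished fourth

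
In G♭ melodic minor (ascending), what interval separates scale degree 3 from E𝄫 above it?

perfect fourth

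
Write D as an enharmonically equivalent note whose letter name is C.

Plain C sits 2 semitones below D, so on the letter C the same pitch needs a double sharp: C##.

C##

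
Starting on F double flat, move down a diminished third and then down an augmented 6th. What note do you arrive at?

A diminished third down from Fbb is Db (letter D, 2 semitones down).
An augmented sixth down from Db is Fbb (letter F, 10 semitones down).

Fbb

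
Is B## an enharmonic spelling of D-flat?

B## is pitch class 1; Db is pitch class 1.
All spellings map to pitch class 1, so they are enharmonically equivalent.

Yes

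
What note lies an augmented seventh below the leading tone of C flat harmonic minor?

The leading tone of Cb harmonic minor is Bb.
An augmented seventh (12 semitones) below Bb lands on the letter C, giving Cbb.

Cbb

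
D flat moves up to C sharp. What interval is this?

The letter names run D→C, a span of 6 letter steps, so the interval is some kind of seventh.
Db to C# is 12 semitones. A major seventh is 11, so 12 makes it augmented.

augmented seventh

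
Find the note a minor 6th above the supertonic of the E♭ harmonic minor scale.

Db

The supertonic of Eb harmonic minor is F.
A minor sixth (8 semitones) above F lands on the letter D, giving Db.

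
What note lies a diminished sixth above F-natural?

Dbb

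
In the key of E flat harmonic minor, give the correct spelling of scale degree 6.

Cb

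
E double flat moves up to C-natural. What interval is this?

The letter names run E→C, a span of 5 letter steps, so the interval is some kind of sixth.
Ebb to C is 10 semitones. A major sixth is 9, so 10 makes it augmented.

augmented sixth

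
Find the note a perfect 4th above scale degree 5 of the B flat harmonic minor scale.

Bb

Scale degree 5 of Bb harmonic minor is F.
A perfect fourth (5 semitones) above F lands on the letter B, giving Bb.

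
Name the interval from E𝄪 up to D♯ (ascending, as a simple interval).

The letter names run E→D, a span of 6 letter steps, so the interval is some kind of seventh.
E## to D# is 9 semitones. A major seventh is 11, so 9 makes it diminished.

diminished seventh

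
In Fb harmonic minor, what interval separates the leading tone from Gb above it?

minor third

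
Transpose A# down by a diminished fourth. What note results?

E##

A fourth below A lands on the letter E.
A diminished fourth spans 4 semitones, so A# moves to pitch class 6. On the letter E that is E##.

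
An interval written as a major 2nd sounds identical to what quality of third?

A major second spans 2 semitones.
A third spanning 2 semitones is diminished (the major third is 4).

diminished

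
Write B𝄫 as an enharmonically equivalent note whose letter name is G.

Bbb is pitch class 9. The letter G alone is pitch class 7.
To reach pitch class 9 from G requires an offset of +2 semitones, i.e. double sharp: G##.

G##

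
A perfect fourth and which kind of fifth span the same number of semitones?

doubly diminished

A perfect fourth spans 5 semitones.
A fifth spanning 5 semitones is doubly diminished (the perfect fifth is 7).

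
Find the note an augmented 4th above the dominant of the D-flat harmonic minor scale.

D

The dominant of Db harmonic minor is Ab.
An augmented fourth (6 semitones) above Ab lands on the letter D, giving D.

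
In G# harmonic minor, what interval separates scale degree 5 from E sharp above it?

major second

Scale degree 5 of G# harmonic minor is D#.
D# up to E#: letters D→E make it a second; 2 semitones makes it major.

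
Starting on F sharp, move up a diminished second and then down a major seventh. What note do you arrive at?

Abb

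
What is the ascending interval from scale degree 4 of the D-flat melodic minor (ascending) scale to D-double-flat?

Scale degree 4 of Db melodic minor (ascending) is Gb.
Gb up to Dbb: letters G→D make it a fifth; 6 semitones makes it diminished.

diminished fifth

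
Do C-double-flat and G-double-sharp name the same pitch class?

No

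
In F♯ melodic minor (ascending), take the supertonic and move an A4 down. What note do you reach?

D

The supertonic of F# melodic minor (ascending) is G#.
An augmented fourth (6 semitones) below G# lands on the letter D, giving D.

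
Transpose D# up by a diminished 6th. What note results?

Bb

D up a major sixth is B, so the target letter is B.
From D#, a diminished sixth is 7 semitones up: Bb.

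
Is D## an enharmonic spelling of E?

Yes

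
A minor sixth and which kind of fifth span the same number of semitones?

augmented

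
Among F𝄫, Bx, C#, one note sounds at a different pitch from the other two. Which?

In 12-tone equal temperament, enharmonic equivalents share a pitch class. Fbb is pitch class 3; B## is pitch class 1; C# is pitch class 1.
B## and C# share pitch class 1, while Fbb is pitch class 3.

Fbb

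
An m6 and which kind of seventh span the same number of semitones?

A minor sixth spans 8 semitones.
A seventh spanning 8 semitones is doubly diminished (the major seventh is 11).

doubly diminished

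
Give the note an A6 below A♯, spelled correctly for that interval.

A down a major sixth is C, so the target letter is C.
From A#, an augmented sixth is 10 semitones down: C.

C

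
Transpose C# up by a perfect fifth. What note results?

C up a perfect fifth is G, so the target letter is G.
From C#, a perfect fifth is 7 semitones up: G#.

G#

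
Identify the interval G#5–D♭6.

doubly diminished fifth

The letter names run G→D, a span of 4 letter steps, so the interval is some kind of fifth.
G# to Db is 5 semitones. A perfect fifth is 7, so 5 makes it doubly diminished.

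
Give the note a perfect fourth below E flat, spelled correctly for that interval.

Bb

E down a perfect fourth is B, so the target letter is B.
From Eb, a perfect fourth is 5 semitones down: Bb.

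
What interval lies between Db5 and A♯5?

The letter names run D→A, a span of 4 letter steps, so the interval is some kind of fifth.
Db to A# is 9 semitones. A perfect fifth is 7, so 9 makes it doubly augmented.

doubly augmented fifth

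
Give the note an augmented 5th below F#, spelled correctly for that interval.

F down a perfect fifth is Bb, so the target letter is B.
From F#, an augmented fifth is 8 semitones down: Bb.

Bb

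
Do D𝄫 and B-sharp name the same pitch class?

Yes

Dbb = pitch class 0 and B# = pitch class 0 — the same pitch class, so they are enharmonic equivalents.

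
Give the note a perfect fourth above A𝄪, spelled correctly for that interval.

A fourth above A lands on the letter D.
A perfect fourth spans 5 semitones, so A## moves to pitch class 4. On the letter D that is D##.

D##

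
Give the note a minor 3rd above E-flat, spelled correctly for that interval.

Gb

E up a major third is G#, so the target letter is G.
From Eb, a minor third is 3 semitones up: Gb.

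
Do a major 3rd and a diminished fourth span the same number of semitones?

Yes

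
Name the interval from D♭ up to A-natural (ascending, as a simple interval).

Counting letters D–E–F–G–A gives a fifth.
Db→A = 8 semitones, 1 wider than the perfect fifth (7), so augmented.

augmented fifth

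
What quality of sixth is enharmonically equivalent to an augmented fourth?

An augmented fourth spans 6 semitones.
A sixth spanning 6 semitones is doubly diminished (the major sixth is 9).

doubly diminished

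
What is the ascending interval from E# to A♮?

diminished fourth

Counting letters E–F–G–A gives a fourth.
E#→A = 4 semitones, 1 narrower than the perfect fourth (5), so diminished.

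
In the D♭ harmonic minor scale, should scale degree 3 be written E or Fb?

Fb

Each scale degree takes a distinct letter name. Degree 3 of a scale on D must use the letter F.
Fb and E are enharmonically the same pitch, but only Fb uses the letter F, so it is the correct spelling here.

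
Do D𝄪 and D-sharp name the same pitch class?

No

D## is pitch class 4; D# is pitch class 3.
The pitch classes differ (4 vs. 3), so they are not enharmonic equivalents.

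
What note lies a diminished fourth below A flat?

A down a perfect fourth is E, so the target letter is E.
From Ab, a diminished fourth is 4 semitones down: E.

E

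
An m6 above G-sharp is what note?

E

G up a major sixth is E, so the target letter is E.
From G#, a minor sixth is 8 semitones up: E.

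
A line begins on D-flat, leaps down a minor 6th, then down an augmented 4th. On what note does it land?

A minor sixth down from Db is F (letter F, 8 semitones down).
An augmented fourth down from F is Cb (letter C, 6 semitones down).

Cb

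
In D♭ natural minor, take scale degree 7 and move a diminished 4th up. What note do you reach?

Fbb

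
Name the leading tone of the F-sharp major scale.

Degree 7 takes the letter 6 steps above F, which is E.
In major, degree 7 sits 11 semitones above the tonic. F# + 11 semitones is pitch class 5, spelled on E as E#.

E#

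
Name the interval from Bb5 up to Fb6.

diminished fifth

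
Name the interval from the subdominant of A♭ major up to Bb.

The subdominant of Ab major is Db.
Db up to Bb: letters D→B make it a sixth; 9 semitones makes it major.

major sixth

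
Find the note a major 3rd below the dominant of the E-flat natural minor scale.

The dominant of Eb natural minor is Bb.
A major third (4 semitones) below Bb lands on the letter G, giving Gb.

Gb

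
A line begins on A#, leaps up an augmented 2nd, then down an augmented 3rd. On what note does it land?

An augmented second up from A# is B## (letter B, 3 semitones up).
An augmented third down from B## is G# (letter G, 5 semitones down).

G#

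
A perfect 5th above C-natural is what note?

G

C up a perfect fifth is G, so the target letter is G.
From C, a perfect fifth is 7 semitones up: G.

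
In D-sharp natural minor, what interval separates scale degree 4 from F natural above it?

Scale degree 4 of D# natural minor is G#.
G# up to F: letters G→F make it a seventh; 9 semitones makes it diminished.

diminished seventh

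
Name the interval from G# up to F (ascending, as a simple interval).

diminished seventh

Counting letters G–A–B–C–D–E–F gives a seventh.
G#→F = 9 semitones, 2 narrower than the major seventh (11), so diminished.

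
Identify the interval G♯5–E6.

The letter names run G→E, a span of 5 letter steps, so the interval is some kind of sixth.
G# to E is 8 semitones. A major sixth is 9, so 8 makes it minor.

minor sixth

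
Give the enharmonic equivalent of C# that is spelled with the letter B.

Plain B sits 2 semitones below C#, so on the letter B the same pitch needs a double sharp: B##.

B##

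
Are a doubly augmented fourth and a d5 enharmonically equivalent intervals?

A doubly augmented fourth spans 7 semitones; a diminished fifth spans 6.
The spans differ, so they are not enharmonic equivalents.

No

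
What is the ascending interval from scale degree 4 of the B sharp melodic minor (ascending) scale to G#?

Scale degree 4 of B# melodic minor (ascending) is E#.
E# up to G#: letters E→G make it a third; 3 semitones makes it minor.

minor third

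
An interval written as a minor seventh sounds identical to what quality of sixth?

A minor seventh spans 10 semitones.
A sixth spanning 10 semitones is augmented (the major sixth is 9).

augmented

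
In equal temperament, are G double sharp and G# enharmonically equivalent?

No

G## is pitch class 9; G# is pitch class 8.
The pitch classes differ (9 vs. 8), so they are not enharmonic equivalents.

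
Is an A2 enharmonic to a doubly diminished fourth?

An augmented second spans 3 semitones; a doubly diminished fourth spans 3.
They are enharmonically equivalent.

Yes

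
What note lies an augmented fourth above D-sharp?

G##

D up a perfect fourth is G, so the target letter is G.
From D#, an augmented fourth is 6 semitones up: G##.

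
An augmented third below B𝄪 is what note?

G#

A third below B lands on the letter G.
An augmented third spans 5 semitones, so B## moves to pitch class 8. On the letter G that is G#.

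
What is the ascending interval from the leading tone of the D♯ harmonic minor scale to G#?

The leading tone of D# harmonic minor is C##.
C## up to G#: letters C→G make it a fifth; 6 semitones makes it diminished.

diminished fifth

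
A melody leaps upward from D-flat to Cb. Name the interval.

minor seventh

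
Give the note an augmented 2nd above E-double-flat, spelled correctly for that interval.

A second above E lands on the letter F.
An augmented second spans 3 semitones, so Ebb moves to pitch class 5. On the letter F that is F.

F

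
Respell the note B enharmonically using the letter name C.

Plain C sits 1 semitone above B, so on the letter C the same pitch needs a flat: Cb.

Cb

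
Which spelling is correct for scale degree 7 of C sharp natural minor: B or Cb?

B

Each scale degree takes a distinct letter name. Degree 7 of a scale on C must use the letter B.
B and Cb are enharmonically the same pitch, but only B uses the letter B, so it is the correct spelling here.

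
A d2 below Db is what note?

C#

D down a major second is C, so the target letter is C.
From Db, a diminished second is 0 semitones down: C#.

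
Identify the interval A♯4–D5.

Counting letters A–B–C–D gives a fourth.
A#→D = 4 semitones, 1 narrower than the perfect fourth (5), so diminished.

diminished fourth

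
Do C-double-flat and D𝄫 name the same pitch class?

No

Cbb is pitch class 10; Dbb is pitch class 0.
The pitch classes differ (10 vs. 0), so they are not enharmonic equivalents.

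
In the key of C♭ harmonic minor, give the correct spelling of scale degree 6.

Abb

The Cb harmonic minor scale runs Cb Db Ebb Fb Gb Abb Bb.
Degree 6 is Abb.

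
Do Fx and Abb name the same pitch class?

F## = pitch class 7 and Abb = pitch class 7 — the same pitch class, so they are enharmonic equivalents.

Yes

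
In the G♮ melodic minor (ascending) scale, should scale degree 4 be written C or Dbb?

C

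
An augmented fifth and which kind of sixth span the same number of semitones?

minor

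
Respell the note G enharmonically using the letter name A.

G is pitch class 7. The letter A alone is pitch class 9.
To reach pitch class 7 from A requires an offset of -2 semitones, i.e. double flat: Abb.

Abb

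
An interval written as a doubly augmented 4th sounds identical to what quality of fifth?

perfect

A doubly augmented fourth spans 7 semitones.
A fifth spanning 7 semitones is perfect (the perfect fifth is 7).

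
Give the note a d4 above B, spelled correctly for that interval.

B up a perfect fourth is E, so the target letter is E.
From B, a diminished fourth is 4 semitones up: Eb.

Eb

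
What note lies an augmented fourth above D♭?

A fourth above D lands on the letter G.
An augmented fourth spans 6 semitones, so Db moves to pitch class 7. On the letter G that is G.

G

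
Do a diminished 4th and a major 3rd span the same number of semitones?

Yes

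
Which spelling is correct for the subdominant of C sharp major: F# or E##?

F#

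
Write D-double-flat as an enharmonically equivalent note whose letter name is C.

Dbb is pitch class 0. The letter C alone is pitch class 0.
Pitch class 0 on C needs no accidental: C.

C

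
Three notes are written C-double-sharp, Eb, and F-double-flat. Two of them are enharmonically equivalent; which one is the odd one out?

C##

In 12-tone equal temperament, enharmonic equivalents share a pitch class. C## is pitch class 2; Eb is pitch class 3; Fbb is pitch class 3.
Eb and Fbb share pitch class 3, while C## is pitch class 2.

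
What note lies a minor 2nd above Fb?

Gbb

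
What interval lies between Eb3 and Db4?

minor seventh

The letter names run E→D, a span of 6 letter steps, so the interval is some kind of seventh.
Eb to Db is 10 semitones. A major seventh is 11, so 10 makes it minor.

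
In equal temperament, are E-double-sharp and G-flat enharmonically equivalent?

Yes

E## = pitch class 6 and Gb = pitch class 6 — the same pitch class, so they are enharmonic equivalents.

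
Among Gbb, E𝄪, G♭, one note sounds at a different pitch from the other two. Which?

Gbb

In 12-tone equal temperament, enharmonic equivalents share a pitch class. Gbb is pitch class 5; E## is pitch class 6; Gb is pitch class 6.
E## and Gb share pitch class 6, while Gbb is pitch class 5.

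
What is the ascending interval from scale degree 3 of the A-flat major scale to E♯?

augmented third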